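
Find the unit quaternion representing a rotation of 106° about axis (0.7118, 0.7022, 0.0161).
0.6018 + 0.5685i + 0.5608j + 0.0129k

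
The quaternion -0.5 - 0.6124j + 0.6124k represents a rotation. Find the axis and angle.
axis = (0, -√2/2, √2/2), θ = 4π/3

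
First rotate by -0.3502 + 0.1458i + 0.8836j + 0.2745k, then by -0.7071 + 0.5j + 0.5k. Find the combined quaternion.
-0.3314 - 0.4076i - 0.727j - 0.4421k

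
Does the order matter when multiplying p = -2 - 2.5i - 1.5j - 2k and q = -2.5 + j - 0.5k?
Yes: pq = 5.5 + 9i + 0.5j + 3.5k ≠ 5.5 + 3.5i + 3j + 8.5k = qp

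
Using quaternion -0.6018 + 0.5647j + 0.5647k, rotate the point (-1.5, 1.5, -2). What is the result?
(2.792, 0.287, -0.787)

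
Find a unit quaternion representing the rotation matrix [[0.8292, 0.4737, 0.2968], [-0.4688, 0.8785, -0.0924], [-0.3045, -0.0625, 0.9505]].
0.9563 + 0.0078i + 0.1572j - 0.2464k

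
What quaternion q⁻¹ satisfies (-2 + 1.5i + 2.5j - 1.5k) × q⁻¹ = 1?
-0.1356 - 0.1017i - 0.1695j + 0.1017k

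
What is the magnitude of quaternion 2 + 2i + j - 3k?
√18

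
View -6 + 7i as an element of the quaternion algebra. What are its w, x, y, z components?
-6 + 7i + 0j + 0k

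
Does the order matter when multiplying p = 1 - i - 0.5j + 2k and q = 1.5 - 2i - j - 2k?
Yes: pq = 3 - 0.5i - 7.75j + k ≠ 3 - 6.5i + 4.25j + k = qp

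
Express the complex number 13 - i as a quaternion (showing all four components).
13 - i + 0j + 0k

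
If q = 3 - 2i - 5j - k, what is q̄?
3 + 2i + 5j + k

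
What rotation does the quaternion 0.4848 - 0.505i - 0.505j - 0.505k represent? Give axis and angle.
axis = (-√3/3, -√3/3, -√3/3), θ = 122°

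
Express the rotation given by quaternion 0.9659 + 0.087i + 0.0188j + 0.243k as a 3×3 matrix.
[[0.8812, -0.4662, 0.0786], [0.4727, 0.8668, -0.1589], [0.006, 0.1772, 0.9842]]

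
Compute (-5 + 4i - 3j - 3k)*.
-5 - 4i + 3j + 3k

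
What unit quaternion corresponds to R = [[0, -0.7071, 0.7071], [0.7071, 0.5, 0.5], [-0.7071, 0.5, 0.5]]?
0.7071 + 0.5j + 0.5k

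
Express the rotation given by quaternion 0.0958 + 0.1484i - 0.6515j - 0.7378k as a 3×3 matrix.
[[-0.9376, -0.052, -0.3438], [-0.3347, -0.1327, 0.9329], [-0.0942, 0.9898, 0.1071]]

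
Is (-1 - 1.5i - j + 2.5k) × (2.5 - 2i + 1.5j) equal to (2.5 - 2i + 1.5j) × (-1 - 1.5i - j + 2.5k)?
No: pq = -4 - 5.5i - 9j + 2k ≠ -4 + 2i + j + 10.5k = qp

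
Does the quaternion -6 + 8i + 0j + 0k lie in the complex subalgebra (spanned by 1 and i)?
Yes. The quaternion -6 + 8i has j- and k-coefficients y = z = 0, so it lies in the complex subalgebra spanned by 1 and i.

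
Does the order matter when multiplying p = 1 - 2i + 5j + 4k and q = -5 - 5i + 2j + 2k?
Yes: pq = -33 + 7i - 39j + 3k ≠ -33 + 3i - 7j - 39k = qp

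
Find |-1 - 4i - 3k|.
√26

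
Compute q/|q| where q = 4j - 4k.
0.7071j - 0.7071k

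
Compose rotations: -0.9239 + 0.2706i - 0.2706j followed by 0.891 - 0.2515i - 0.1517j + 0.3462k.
-0.7962 + 0.5671i - 0.0073j - 0.2107k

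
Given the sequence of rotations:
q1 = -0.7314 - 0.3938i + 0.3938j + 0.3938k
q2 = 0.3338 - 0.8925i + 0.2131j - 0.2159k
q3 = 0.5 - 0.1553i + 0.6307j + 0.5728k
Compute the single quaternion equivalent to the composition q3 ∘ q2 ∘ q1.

q2 · q1 = -0.5945 + 0.6903i + 0.4121j + 0.0218k
q3 · q2 · q1 = -0.4624 + 0.2152i + 0.2299j - 0.829k
-0.4624 + 0.2152i + 0.2299j - 0.829k


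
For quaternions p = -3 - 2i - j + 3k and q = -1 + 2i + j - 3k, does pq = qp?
Yes: pq = qp = 17 - 4i - 2j + 6k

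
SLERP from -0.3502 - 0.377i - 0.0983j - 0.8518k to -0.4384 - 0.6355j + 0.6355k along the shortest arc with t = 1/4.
-0.1554 - 0.3195i + 0.1216j - 0.9268k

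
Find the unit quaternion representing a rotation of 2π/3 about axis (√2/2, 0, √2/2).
0.5 + 0.6124i + 0.6124k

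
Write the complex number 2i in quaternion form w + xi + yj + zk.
0 + 2i + 0j + 0k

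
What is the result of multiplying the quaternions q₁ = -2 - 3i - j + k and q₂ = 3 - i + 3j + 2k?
-8 - 12i - 4j - 11k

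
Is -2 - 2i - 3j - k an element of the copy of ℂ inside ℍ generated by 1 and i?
No. The quaternion -2 - 2i - 3j - k has j-coefficient y = -3 and k-coefficient z = -1, not both zero, so it does not lie in the complex subalgebra spanned by 1 and i.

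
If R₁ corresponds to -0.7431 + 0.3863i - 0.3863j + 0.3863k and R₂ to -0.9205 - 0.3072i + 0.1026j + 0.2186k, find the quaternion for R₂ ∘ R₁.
0.7579 - 0.0032i + 0.4825j - 0.439k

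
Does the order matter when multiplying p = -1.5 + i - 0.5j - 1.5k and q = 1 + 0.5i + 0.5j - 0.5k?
Yes: pq = -2.5 + 1.25i - 1.5j ≠ -2.5 - 0.75i - j - 1.5k = qp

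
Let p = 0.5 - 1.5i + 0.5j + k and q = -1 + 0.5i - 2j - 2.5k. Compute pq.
3.75 + 2.5i - 4.75j + 0.5k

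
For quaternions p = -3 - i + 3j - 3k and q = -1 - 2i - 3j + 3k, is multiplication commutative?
No: pq = 19 + 7i + 15j + 3k ≠ 19 + 7i - 3j - 15k = qp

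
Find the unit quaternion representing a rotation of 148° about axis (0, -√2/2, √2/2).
0.2756 - 0.6797j + 0.6797k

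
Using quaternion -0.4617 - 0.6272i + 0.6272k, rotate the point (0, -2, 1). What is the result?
(-1.945, 0.568, -0.945)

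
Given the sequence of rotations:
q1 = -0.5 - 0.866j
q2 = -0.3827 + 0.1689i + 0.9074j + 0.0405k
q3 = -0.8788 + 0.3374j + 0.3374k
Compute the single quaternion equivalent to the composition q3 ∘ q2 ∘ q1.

q2 · q1 = 0.9772 - 0.0494i - 0.1223j - 0.1665k
q3 · q2 · q1 = -0.7613 + 0.0285i + 0.4205j + 0.4927k
-0.7613 + 0.0285i + 0.4205j + 0.4927k


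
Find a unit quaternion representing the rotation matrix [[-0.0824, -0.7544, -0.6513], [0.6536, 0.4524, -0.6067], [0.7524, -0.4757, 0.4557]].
0.6756 + 0.0485i - 0.5194j + 0.521k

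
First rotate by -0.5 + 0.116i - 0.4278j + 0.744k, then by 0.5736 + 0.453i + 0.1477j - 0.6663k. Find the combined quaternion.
0.2196 - 0.3351i - 0.7336j + 0.549k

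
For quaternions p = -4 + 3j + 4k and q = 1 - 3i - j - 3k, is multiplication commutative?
No: pq = 11 + 7i - 5j + 25k ≠ 11 + 17i + 19j + 7k = qp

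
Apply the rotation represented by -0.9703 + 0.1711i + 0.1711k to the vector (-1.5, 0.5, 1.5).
(-1.158, 1.438, 1.158)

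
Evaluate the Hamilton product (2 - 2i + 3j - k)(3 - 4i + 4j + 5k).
-9 + 5i + 31j + 11k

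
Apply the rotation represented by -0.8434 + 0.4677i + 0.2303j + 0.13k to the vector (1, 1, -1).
(1.562, -0.324, -0.675)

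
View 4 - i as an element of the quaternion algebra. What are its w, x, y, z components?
4 - i + 0j + 0k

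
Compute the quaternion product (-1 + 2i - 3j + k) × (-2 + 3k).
-1 - 13i - 5k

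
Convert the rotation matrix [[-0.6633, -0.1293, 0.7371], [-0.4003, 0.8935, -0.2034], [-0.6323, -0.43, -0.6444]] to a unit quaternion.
0.3827 - 0.148i + 0.8946j - 0.177k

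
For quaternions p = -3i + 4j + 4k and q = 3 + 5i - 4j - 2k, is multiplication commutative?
No: pq = 39 - i + 26j + 4k ≠ 39 - 17i - 2j + 20k = qp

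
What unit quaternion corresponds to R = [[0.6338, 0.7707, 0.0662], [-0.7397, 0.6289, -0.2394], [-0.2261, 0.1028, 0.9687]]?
0.8988 + 0.0952i + 0.0813j - 0.4201k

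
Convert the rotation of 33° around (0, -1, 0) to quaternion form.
0.9588 - 0.284j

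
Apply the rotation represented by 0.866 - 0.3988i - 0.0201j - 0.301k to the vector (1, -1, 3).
(0.896, 1.102, 2.997)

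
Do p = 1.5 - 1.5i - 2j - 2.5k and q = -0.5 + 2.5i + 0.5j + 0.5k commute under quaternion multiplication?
No: pq = 5.25 + 4.75i - 3.75j + 6.25k ≠ 5.25 + 4.25i + 7.25j - 2.25k = qp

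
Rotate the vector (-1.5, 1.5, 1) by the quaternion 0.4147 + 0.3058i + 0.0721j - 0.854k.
(1.37, -0.349, 1.871)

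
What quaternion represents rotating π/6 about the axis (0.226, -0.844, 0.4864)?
0.9659 + 0.0585i - 0.2184j + 0.1259k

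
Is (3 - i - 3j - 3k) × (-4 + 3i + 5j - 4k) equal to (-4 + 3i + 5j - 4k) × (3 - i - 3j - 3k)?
No: pq = -6 + 40i + 14j + 4k ≠ -6 - 14i + 40j - 4k = qp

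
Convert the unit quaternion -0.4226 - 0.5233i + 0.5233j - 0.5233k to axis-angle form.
axis = (-√3/3, √3/3, -√3/3), θ = 230°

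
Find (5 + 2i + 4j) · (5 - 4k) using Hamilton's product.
25 - 6i + 28j - 20k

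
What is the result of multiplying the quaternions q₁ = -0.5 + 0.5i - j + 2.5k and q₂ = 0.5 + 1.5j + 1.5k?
-2.5 - 5i - 2j + 1.25k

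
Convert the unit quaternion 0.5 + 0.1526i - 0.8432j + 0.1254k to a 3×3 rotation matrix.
[[-0.4534, -0.3827, -0.8049], [-0.1319, 0.922, -0.3641], [0.8815, -0.0589, -0.4685]]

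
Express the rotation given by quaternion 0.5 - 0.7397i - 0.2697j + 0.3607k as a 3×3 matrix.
[[0.5943, 0.0383, -0.8033], [0.7597, -0.3545, 0.5451], [-0.2639, -0.9343, -0.2398]]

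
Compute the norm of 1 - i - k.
√3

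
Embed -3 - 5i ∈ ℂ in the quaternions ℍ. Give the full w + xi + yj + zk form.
-3 - 5i + 0j + 0k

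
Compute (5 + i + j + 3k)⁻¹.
0.1389 - 0.0278i - 0.0278j - 0.0833k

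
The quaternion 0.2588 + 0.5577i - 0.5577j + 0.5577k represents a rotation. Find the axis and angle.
axis = (√3/3, -√3/3, √3/3), θ = 5π/6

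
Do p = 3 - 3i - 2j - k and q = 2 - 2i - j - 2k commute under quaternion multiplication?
No: pq = -4 - 9i - 11j - 9k ≠ -4 - 15i - 3j - 7k = qp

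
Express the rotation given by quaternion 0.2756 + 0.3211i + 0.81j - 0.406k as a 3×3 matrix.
[[-0.6419, 0.744, 0.1857], [0.2964, 0.4641, -0.8347], [-0.7072, -0.4807, -0.5184]]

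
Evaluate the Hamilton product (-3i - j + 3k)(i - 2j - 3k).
10 + 9i - 6j + 7k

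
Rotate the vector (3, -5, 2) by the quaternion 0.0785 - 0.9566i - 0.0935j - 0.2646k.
(2.408, 5.662, 0.371)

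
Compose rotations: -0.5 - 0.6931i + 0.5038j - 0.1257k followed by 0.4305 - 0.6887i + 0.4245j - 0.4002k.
-0.9568 + 0.1942i + 0.1954j + 0.0932k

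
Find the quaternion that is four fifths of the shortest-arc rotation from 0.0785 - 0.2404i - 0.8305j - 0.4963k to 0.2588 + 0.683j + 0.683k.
-0.1937 - 0.0499i - 0.7266j - 0.6572k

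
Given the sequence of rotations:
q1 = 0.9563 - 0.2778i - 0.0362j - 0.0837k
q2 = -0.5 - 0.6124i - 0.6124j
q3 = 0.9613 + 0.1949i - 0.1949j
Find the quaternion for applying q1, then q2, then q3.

q2 · q1 = -0.6704 - 0.3955i - 0.6188j - 0.1061k
q3 · q2 · q1 = -0.688 - 0.4902i - 0.4435j - 0.2997k
-0.688 - 0.4902i - 0.4435j - 0.2997k


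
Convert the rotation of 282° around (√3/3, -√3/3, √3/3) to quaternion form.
-0.7771 + 0.3633i - 0.3633j + 0.3633k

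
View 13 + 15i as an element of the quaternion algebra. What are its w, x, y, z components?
13 + 15i + 0j + 0k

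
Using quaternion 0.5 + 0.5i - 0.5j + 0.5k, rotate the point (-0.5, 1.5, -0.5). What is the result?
(-1.5, 0.5, -0.5)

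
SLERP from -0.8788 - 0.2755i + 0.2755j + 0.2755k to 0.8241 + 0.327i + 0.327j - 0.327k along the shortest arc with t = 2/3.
-0.88 - 0.3233i - 0.1288j + 0.3233k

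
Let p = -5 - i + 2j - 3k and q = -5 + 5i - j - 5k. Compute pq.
17 - 33i - 25j + 31k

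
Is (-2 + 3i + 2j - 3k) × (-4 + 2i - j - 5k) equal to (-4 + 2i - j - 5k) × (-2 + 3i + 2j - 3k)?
No: pq = -11 - 29i + 3j + 15k ≠ -11 - 3i - 15j + 29k = qp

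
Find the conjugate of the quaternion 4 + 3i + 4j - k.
4 - 3i - 4j + k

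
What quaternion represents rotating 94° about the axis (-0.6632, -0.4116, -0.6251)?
0.682 - 0.485i - 0.301j - 0.4572k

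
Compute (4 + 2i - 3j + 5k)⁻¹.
0.0741 - 0.037i + 0.0556j - 0.0926k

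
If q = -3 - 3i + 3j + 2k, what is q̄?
-3 + 3i - 3j - 2k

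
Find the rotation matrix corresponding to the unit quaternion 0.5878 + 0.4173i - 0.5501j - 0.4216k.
[[0.0393, 0.0365, -0.9986], [-0.9547, 0.2962, -0.0267], [0.2948, 0.9544, 0.0465]]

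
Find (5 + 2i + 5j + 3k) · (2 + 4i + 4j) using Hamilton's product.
-18 + 12i + 42j - 6k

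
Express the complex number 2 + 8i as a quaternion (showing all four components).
2 + 8i + 0j + 0k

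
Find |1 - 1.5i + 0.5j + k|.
2.121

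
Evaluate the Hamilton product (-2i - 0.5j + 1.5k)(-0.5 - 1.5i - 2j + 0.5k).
-4.75 + 3.75i - j + 2.5k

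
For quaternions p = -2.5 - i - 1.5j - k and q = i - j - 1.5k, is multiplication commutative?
No: pq = -2 - 1.25i + 6.25k ≠ -2 - 3.75i + 5j + 1.25k = qp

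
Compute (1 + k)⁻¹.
0.5 - 0.5k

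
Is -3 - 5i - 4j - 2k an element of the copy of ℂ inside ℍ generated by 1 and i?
No. The quaternion -3 - 5i - 4j - 2k has j-coefficient y = -4 and k-coefficient z = -2, not both zero, so it does not lie in the complex subalgebra spanned by 1 and i.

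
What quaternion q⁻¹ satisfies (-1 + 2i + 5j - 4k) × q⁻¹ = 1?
-0.0217 - 0.0435i - 0.1087j + 0.087k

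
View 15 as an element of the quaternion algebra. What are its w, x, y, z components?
15 + 0i + 0j + 0k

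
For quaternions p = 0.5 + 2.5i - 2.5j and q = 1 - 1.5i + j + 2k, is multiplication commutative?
No: pq = 6.75 - 3.25i - 7j - 0.25k ≠ 6.75 + 6.75i + 3j + 2.25k = qp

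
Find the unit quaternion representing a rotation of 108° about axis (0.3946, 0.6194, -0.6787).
0.5878 + 0.3192i + 0.5011j - 0.5491k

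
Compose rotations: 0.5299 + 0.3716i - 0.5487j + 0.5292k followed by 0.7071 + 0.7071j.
0.7627 + 0.637i - 0.0133j + 0.1114k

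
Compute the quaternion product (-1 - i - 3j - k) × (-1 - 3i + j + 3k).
4 - 4i + 8j - 12k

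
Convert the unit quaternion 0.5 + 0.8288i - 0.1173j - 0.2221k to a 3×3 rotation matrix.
[[0.8738, 0.0277, -0.4855], [-0.4165, -0.4725, -0.7767], [-0.2509, 0.8809, -0.4013]]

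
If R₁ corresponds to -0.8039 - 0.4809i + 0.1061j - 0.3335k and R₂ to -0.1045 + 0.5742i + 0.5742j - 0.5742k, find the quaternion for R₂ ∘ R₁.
0.1077 - 0.5419i - 0.0051j + 0.8335k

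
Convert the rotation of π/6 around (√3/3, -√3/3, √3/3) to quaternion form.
0.9659 + 0.1494i - 0.1494j + 0.1494k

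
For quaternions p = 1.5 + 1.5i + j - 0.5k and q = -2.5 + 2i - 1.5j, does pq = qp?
No: pq = -5.25 - 1.5i - 5.75j - 3k ≠ -5.25 - 3.75j + 5.5k = qp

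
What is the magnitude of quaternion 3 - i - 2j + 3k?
√23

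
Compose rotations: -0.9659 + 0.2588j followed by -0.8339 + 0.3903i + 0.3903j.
0.7045 - 0.377i - 0.5928j + 0.101k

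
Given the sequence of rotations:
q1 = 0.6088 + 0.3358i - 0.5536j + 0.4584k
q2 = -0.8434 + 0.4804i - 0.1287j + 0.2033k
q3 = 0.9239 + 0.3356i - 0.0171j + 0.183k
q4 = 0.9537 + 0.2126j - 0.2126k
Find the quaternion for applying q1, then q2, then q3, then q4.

q2 · q1 = -0.8392 + 0.0628i + 0.2366j - 0.4856k
q3 · q2 · q1 = -0.7035 - 0.2586i + 0.4074j - 0.5217k
q4 · q3 · q2 · q1 = -0.8685 - 0.2709i + 0.294j - 0.293k
-0.8685 - 0.2709i + 0.294j - 0.293k


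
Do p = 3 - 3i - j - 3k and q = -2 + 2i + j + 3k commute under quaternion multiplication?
No: pq = 10 + 12i + 8j + 14k ≠ 10 + 12i + 2j + 16k = qp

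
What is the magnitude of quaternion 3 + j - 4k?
√26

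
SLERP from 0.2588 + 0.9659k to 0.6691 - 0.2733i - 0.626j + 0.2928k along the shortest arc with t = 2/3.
0.6062 - 0.2051i - 0.4699j + 0.608k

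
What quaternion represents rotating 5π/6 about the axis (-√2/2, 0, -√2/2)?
0.2588 - 0.683i - 0.683k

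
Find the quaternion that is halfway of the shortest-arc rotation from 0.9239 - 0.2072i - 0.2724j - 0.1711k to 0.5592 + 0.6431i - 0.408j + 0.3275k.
0.8744 + 0.257i - 0.4011j + 0.0922k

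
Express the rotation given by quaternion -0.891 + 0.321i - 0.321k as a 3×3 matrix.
[[0.7939, -0.572, -0.2061], [0.572, 0.5878, 0.572], [-0.2061, -0.572, 0.7939]]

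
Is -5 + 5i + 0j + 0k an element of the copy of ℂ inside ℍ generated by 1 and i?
Yes. The quaternion -5 + 5i has j- and k-coefficients y = z = 0, so it lies in the complex subalgebra spanned by 1 and i.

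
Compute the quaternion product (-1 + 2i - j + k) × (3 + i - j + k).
-7 + 5i - 3j + k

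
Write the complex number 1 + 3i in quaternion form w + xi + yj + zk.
1 + 3i + 0j + 0k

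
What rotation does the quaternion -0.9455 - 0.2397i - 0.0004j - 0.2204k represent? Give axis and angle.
axis = (-0.7361, -0.0012, -0.6768), θ = 322°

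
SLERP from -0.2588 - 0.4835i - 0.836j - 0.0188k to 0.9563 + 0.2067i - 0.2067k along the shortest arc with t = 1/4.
-0.5242 - 0.4742i - 0.7056j + 0.0502k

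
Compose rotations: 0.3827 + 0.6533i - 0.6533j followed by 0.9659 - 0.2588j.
0.2006 + 0.631i - 0.7301j + 0.1691k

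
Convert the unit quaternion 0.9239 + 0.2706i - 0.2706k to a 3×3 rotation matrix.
[[0.8536, 0.5, -0.1464], [-0.5, 0.7071, -0.5], [-0.1464, 0.5, 0.8536]]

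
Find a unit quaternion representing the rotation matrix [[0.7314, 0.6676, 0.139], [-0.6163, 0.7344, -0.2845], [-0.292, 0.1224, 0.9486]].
0.9239 + 0.1101i + 0.1166j - 0.3474k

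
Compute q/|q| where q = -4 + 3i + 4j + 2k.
-0.5963 + 0.4472i + 0.5963j + 0.2981k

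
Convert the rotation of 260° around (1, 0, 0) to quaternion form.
-0.6428 + 0.766i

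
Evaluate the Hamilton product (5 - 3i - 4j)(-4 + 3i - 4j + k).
-27 + 23i - j + 29k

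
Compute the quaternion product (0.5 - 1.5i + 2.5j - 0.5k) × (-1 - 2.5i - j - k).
-2.25 - 2.75i - 3.25j + 7.75k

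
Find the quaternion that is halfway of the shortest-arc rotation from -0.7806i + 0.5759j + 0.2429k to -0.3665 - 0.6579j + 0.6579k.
0.2347 - 0.4999i + 0.7902j - 0.2658k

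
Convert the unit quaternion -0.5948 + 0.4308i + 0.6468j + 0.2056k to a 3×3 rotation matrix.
[[0.0788, 0.8019, -0.5923], [0.3127, 0.5443, 0.7784], [0.9466, -0.2465, -0.2079]]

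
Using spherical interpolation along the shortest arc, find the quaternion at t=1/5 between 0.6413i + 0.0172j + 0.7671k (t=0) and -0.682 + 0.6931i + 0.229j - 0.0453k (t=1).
-0.1699 + 0.7312i + 0.072j + 0.6567k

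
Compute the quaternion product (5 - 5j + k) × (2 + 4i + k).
9 + 15i - 6j + 27k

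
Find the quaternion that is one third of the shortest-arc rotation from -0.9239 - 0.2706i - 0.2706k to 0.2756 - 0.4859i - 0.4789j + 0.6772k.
-0.8405 - 0.0036i + 0.2051j - 0.5016k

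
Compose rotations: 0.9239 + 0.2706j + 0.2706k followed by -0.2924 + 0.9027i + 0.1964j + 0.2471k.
-0.3902 + 0.8203i - 0.1419j + 0.3934k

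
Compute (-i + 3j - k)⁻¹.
0.0909i - 0.2727j + 0.0909k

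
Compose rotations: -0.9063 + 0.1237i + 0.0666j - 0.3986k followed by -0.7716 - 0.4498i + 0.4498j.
0.725 + 0.1329i - 0.6383j + 0.222k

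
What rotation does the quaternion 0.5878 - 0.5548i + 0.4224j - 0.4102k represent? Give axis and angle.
axis = (-0.6858, 0.5221, -0.507), θ = 108°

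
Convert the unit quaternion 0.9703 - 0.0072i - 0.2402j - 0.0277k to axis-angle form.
axis = (-0.0298, -0.993, -0.1145), θ = 28°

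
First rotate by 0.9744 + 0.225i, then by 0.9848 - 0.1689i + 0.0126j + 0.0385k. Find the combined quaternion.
0.9976 + 0.057i + 0.0209j + 0.0347k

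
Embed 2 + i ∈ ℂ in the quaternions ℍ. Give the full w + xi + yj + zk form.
2 + i + 0j + 0k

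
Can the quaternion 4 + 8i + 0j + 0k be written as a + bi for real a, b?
Yes. The quaternion 4 + 8i has j- and k-coefficients y = z = 0, so it lies in the complex subalgebra spanned by 1 and i.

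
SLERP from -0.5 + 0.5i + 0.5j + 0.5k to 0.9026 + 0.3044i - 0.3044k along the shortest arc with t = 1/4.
-0.6876 + 0.3195i + 0.4123j + 0.5051k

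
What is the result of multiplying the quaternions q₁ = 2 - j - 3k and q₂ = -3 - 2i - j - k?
-10 - 6i + 7j + 5k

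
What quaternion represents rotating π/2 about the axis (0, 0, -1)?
0.7071 - 0.7071k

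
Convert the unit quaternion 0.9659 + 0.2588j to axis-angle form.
axis = (0, 1, 0), θ = π/6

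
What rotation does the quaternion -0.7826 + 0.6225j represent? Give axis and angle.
axis = (0, 1, 0), θ = 283°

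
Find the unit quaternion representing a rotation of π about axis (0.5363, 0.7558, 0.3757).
0.5363i + 0.7558j + 0.3757k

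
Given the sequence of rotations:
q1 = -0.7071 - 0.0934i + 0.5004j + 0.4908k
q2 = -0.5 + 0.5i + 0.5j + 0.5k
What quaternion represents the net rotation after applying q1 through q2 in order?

q2 · q1 = -0.0954 - 0.3116i - 0.8959j - 0.302k
-0.0954 - 0.3116i - 0.8959j - 0.302k


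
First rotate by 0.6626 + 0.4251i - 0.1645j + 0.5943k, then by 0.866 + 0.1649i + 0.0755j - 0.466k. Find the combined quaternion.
0.7931 + 0.4456i - 0.3885j + 0.1467k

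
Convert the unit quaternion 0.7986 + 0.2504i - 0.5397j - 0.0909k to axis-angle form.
axis = (0.416, -0.8967, -0.151), θ = 74°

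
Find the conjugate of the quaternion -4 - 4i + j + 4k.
-4 + 4i - j - 4k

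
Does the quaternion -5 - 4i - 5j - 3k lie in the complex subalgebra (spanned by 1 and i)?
No. The quaternion -5 - 4i - 5j - 3k has j-coefficient y = -5 and k-coefficient z = -3, not both zero, so it does not lie in the complex subalgebra spanned by 1 and i.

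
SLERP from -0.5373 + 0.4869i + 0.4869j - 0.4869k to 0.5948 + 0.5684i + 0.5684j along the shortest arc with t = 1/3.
-0.1661 + 0.6407i + 0.6407j - 0.3891k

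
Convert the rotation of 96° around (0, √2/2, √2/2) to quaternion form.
0.6691 + 0.5255j + 0.5255k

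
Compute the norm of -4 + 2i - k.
√21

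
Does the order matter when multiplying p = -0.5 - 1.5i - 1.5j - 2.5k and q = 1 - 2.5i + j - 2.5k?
Yes: pq = -9 + 6i + 0.5j - 6.5k ≠ -9 - 6.5i - 4.5j + 4k = qp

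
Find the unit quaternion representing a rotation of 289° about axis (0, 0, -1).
-0.8141 - 0.5807k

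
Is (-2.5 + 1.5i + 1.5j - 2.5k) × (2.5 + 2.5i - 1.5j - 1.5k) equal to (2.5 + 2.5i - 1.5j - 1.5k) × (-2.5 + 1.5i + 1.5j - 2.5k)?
No: pq = -11.5 - 8.5i + 3.5j - 8.5k ≠ -11.5 + 3.5i + 11.5j + 3.5k = qp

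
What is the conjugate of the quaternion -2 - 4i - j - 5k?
-2 + 4i + j + 5k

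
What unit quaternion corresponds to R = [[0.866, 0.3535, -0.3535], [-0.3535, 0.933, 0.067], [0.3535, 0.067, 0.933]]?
0.9659 - 0.183j - 0.183k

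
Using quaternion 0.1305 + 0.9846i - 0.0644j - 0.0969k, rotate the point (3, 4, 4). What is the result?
(1.682, -5.265, -3.233)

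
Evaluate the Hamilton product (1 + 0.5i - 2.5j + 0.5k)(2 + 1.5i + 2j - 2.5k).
7.5 + 7.75i - j + 3.25k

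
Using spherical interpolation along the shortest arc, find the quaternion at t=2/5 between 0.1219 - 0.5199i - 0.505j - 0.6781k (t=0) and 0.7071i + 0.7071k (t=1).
0.0757 - 0.6184i - 0.3135j - 0.7166k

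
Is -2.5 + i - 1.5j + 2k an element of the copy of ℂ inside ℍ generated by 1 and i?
No. The quaternion -2.5 + i - 1.5j + 2k has j-coefficient y = -1.5 and k-coefficient z = 2, not both zero, so it does not lie in the complex subalgebra spanned by 1 and i.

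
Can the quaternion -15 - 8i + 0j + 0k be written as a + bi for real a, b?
Yes. The quaternion -15 - 8i has j- and k-coefficients y = z = 0, so it lies in the complex subalgebra spanned by 1 and i.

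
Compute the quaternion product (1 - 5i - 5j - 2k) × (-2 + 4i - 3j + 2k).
7 - 2i + 9j + 41k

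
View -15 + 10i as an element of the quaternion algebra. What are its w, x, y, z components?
-15 + 10i + 0j + 0k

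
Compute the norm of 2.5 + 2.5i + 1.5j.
3.841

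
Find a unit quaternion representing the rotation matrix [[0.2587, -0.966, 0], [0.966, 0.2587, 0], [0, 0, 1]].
0.7933 + 0.6088k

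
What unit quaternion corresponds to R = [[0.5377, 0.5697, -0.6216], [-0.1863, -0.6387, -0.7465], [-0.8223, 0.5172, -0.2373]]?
0.4067 + 0.7768i + 0.1234j - 0.4647k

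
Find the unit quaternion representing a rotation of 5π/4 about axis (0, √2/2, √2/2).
-0.3827 + 0.6533j + 0.6533k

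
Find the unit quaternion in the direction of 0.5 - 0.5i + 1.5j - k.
0.2582 - 0.2582i + 0.7746j - 0.5164k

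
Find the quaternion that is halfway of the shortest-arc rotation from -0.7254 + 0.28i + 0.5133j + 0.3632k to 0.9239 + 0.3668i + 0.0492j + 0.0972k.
-0.95 - 0.05i + 0.2673j + 0.1532k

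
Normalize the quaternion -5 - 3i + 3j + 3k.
-0.6934 - 0.416i + 0.416j + 0.416k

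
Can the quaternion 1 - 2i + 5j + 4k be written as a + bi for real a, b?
No. The quaternion 1 - 2i + 5j + 4k has j-coefficient y = 5 and k-coefficient z = 4, not both zero, so it does not lie in the complex subalgebra spanned by 1 and i.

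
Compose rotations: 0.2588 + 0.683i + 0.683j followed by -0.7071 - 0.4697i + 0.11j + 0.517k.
0.0627 - 0.9576i - 0.1014j - 0.2621k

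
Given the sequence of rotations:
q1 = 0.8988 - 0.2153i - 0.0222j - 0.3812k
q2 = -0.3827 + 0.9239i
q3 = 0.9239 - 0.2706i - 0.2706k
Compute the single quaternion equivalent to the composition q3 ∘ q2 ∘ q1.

q2 · q1 = -0.1451 + 0.9128i + 0.3607j + 0.1254k
q3 · q2 · q1 = 0.1469 + 0.9802i + 0.1202j + 0.0575k
0.1469 + 0.9802i + 0.1202j + 0.0575k


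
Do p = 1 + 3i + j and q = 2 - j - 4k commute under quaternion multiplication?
No: pq = 3 + 2i + 13j - 7k ≠ 3 + 10i - 11j - k = qp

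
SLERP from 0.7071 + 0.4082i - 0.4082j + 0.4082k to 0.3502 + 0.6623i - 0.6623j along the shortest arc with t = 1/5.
0.6564 + 0.4778i - 0.4778j + 0.3355k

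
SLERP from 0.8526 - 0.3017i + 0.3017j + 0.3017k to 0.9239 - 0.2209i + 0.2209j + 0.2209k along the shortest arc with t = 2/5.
0.8838 - 0.2702i + 0.2702j + 0.2702k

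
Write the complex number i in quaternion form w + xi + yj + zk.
0 + i + 0j + 0k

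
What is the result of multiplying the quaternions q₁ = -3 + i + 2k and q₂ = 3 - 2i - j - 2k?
-3 + 11i + j + 11k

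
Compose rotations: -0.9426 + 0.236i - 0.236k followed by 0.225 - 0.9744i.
0.0179 + 0.9716i - 0.23j - 0.0531k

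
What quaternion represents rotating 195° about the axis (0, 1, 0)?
-0.1305 + 0.9914j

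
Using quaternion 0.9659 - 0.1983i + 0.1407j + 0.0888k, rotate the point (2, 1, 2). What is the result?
(2.135, 1.953, 0.791)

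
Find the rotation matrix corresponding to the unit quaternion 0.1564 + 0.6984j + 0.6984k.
[[-0.9511, -0.2185, 0.2185], [0.2185, 0.0245, 0.9755], [-0.2185, 0.9755, 0.0245]]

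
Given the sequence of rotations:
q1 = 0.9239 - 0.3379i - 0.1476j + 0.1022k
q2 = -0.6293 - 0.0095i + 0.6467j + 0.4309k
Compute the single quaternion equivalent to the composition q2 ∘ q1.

q2 · q1 = -0.5332 + 0.3336i + 0.5457j + 0.5537k
-0.5332 + 0.3336i + 0.5457j + 0.5537k


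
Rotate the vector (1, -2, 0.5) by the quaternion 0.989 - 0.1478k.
(0.372, -2.205, 0.5)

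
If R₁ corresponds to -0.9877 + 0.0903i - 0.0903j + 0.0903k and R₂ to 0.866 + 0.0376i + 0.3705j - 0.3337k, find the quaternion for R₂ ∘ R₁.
-0.7952 + 0.0444i - 0.4777j + 0.3709k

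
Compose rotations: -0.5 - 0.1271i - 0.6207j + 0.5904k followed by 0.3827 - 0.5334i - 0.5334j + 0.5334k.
-0.9051 + 0.2342i + 0.2763j + 0.2225k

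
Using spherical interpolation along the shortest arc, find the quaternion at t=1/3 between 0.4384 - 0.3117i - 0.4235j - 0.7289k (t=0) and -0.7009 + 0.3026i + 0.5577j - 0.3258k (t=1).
0.6221 - 0.3618i - 0.5519j - 0.4213k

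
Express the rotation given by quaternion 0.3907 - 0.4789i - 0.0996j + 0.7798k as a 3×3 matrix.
[[-0.236, -0.5139, -0.8247], [0.7047, -0.6749, 0.2189], [-0.6691, -0.5295, 0.5215]]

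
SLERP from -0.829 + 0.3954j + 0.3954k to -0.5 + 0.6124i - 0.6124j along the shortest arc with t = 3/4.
-0.7279 + 0.5387i - 0.4013j + 0.1374k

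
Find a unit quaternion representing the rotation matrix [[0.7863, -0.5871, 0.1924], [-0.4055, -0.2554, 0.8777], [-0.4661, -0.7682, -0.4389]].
0.5225 - 0.7875i + 0.3151j + 0.0869k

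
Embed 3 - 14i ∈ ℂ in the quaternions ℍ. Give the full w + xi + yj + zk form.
3 - 14i + 0j + 0k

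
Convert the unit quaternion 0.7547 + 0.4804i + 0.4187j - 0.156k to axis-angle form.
axis = (0.7322, 0.6382, -0.2378), θ = 82°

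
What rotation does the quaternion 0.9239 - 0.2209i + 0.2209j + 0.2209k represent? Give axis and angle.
axis = (-√3/3, √3/3, √3/3), θ = π/4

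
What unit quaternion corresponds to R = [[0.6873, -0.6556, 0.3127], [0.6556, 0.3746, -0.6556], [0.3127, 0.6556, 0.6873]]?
0.829 + 0.3954i + 0.3954k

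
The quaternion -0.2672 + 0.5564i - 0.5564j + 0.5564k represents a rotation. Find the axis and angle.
axis = (√3/3, -√3/3, √3/3), θ = 211°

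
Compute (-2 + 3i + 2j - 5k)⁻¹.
-0.0476 - 0.0714i - 0.0476j + 0.119k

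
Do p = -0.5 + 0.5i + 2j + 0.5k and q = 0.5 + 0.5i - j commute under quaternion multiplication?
No: pq = 1.5 + 0.5i + 1.75j - 1.25k ≠ 1.5 - 0.5i + 1.25j + 1.75k = qp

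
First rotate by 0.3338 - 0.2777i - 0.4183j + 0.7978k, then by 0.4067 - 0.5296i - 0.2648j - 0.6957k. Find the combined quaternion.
0.433 - 0.792i + 0.3572j + 0.2402k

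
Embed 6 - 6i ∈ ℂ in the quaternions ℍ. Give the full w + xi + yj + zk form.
6 - 6i + 0j + 0k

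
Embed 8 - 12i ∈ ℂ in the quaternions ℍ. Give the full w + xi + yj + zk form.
8 - 12i + 0j + 0k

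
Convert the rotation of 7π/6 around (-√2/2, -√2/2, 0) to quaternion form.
-0.2588 - 0.683i - 0.683j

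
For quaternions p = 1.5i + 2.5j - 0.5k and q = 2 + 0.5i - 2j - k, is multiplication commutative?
No: pq = 3.75 - 0.5i + 6.25j - 5.25k ≠ 3.75 + 6.5i + 3.75j + 3.25k = qp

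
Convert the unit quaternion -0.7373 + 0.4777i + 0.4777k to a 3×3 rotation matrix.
[[0.5436, 0.7044, 0.4564], [-0.7044, 0.0872, 0.7044], [0.4564, -0.7044, 0.5436]]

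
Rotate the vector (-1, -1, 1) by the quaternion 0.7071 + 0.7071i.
(-1, -1, -1)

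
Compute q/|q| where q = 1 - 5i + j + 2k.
0.1796 - 0.898i + 0.1796j + 0.3592k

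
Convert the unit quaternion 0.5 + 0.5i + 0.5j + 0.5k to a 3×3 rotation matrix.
[[0, 0, 1], [1, 0, 0], [0, 1, 0]]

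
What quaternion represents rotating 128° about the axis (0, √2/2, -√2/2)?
0.4384 + 0.6355j - 0.6355k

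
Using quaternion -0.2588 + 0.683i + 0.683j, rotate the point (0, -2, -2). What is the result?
(-1.159, -0.841, 2.439)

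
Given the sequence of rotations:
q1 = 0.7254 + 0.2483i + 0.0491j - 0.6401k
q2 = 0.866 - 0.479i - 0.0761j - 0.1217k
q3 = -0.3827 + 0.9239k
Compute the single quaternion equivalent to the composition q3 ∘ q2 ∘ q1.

q2 · q1 = 0.673 - 0.0778i - 0.3495j - 0.6472k
q3 · q2 · q1 = 0.3404 + 0.3527i + 0.0619j + 0.8695k
0.3404 + 0.3527i + 0.0619j + 0.8695k


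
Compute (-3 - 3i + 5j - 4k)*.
-3 + 3i - 5j + 4k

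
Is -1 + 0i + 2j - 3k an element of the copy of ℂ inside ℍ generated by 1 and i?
No. The quaternion -1 + 2j - 3k has j-coefficient y = 2 and k-coefficient z = -3, not both zero, so it does not lie in the complex subalgebra spanned by 1 and i.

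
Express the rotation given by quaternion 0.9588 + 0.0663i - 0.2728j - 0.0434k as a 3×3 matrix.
[[0.8474, 0.0471, -0.5289], [-0.1194, 0.9874, -0.1035], [0.5174, 0.1508, 0.8424]]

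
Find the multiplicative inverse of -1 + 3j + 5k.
-0.0286 - 0.0857j - 0.1429k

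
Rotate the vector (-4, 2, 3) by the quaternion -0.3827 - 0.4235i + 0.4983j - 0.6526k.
(0.064, -3.654, -3.955)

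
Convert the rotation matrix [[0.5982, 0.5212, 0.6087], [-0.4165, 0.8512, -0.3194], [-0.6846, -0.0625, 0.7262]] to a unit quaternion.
0.891 + 0.0721i + 0.3629j - 0.2631k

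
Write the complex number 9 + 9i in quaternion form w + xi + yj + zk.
9 + 9i + 0j + 0k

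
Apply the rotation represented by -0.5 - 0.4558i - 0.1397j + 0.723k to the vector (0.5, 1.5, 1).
(0.714, -1.647, 0.527)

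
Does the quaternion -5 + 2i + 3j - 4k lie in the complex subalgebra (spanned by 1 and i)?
No. The quaternion -5 + 2i + 3j - 4k has j-coefficient y = 3 and k-coefficient z = -4, not both zero, so it does not lie in the complex subalgebra spanned by 1 and i.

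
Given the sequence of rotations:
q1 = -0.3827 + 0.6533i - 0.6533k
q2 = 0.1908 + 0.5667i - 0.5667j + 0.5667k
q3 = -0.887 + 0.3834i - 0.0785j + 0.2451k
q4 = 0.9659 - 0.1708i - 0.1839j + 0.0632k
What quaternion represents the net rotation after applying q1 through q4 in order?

q2 · q1 = -0.073 + 0.278i + 0.9573j + 0.0287k
q3 · q2 · q1 = 0.0263 - 0.5115i - 0.7863j + 0.3455k
q4 · q3 · q2 · q1 = -0.2284 - 0.5124i - 0.7376j + 0.3756k
-0.2284 - 0.5124i - 0.7376j + 0.3756k


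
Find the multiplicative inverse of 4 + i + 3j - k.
0.1481 - 0.037i - 0.1111j + 0.037k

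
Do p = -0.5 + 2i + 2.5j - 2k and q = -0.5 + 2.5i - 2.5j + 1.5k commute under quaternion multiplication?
No: pq = 4.5 - 3.5i - 8j - 11k ≠ 4.5 - i + 8j + 11.5k = qp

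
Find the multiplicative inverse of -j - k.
0.5j + 0.5k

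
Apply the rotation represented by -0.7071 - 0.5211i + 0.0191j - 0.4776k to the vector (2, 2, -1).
(-0.775, 2.068, 2.031)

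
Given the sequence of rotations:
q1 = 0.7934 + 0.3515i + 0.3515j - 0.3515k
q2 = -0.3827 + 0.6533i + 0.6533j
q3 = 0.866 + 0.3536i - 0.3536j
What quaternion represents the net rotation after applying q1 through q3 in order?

q2 · q1 = -0.7629 + 0.1542i + 0.6134j + 0.1345k
q3 · q2 · q1 = -0.4983 - 0.1838i + 0.7534j + 0.3879k
-0.4983 - 0.1838i + 0.7534j + 0.3879k


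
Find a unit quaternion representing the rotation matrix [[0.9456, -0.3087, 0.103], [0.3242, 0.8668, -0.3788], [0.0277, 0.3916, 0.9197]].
0.9659 + 0.1994i + 0.0195j + 0.1638k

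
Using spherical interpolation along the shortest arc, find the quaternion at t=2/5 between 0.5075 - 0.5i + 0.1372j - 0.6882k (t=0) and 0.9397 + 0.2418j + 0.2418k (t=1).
0.8303 - 0.3558i + 0.2184j - 0.3691k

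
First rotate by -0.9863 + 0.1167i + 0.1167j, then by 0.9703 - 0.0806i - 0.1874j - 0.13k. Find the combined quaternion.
-0.9257 + 0.2079i + 0.2829j + 0.1407k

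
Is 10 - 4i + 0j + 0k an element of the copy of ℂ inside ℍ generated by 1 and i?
Yes. The quaternion 10 - 4i has j- and k-coefficients y = z = 0, so it lies in the complex subalgebra spanned by 1 and i.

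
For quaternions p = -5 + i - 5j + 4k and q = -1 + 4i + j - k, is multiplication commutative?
No: pq = 10 - 20i + 17j + 22k ≠ 10 - 22i - 17j - 20k = qp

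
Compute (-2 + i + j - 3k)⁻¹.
-0.1333 - 0.0667i - 0.0667j + 0.2k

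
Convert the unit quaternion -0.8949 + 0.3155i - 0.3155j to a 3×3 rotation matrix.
[[0.8009, -0.1991, 0.5647], [-0.1991, 0.8009, 0.5647], [-0.5647, -0.5647, 0.6018]]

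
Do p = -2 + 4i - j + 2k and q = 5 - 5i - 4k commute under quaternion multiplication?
No: pq = 18 + 34i + j + 13k ≠ 18 + 26i - 11j + 23k = qp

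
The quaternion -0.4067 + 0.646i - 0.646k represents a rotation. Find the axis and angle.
axis = (√2/2, 0, -√2/2), θ = 228°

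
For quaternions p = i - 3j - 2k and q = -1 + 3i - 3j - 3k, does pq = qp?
No: pq = -18 + 2i + 8k ≠ -18 - 4i + 6j - 4k = qp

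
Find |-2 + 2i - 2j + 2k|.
4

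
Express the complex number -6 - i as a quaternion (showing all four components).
-6 - i + 0j + 0k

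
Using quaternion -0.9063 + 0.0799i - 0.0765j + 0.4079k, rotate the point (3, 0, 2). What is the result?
(2.374, -2.09, 1.731)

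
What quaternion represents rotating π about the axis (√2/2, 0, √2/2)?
0.7071i + 0.7071k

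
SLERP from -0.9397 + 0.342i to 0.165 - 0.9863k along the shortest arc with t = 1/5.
-0.9078 + 0.3134i + 0.2788k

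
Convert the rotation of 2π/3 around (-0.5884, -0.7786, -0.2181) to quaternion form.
0.5 - 0.5096i - 0.6743j - 0.1889k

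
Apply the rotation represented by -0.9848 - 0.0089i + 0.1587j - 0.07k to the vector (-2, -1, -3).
(-0.805, -1.141, -3.471)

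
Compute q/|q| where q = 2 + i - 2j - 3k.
0.4714 + 0.2357i - 0.4714j - 0.7071k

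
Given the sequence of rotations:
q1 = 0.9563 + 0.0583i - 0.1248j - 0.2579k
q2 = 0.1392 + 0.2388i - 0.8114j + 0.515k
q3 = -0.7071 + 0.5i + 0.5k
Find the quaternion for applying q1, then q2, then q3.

q2 · q1 = 0.1508 + 0.51i - 0.7017j + 0.4741k
q3 · q2 · q1 = -0.5987 + 0.0656i + 0.5141j - 0.6107k
-0.5987 + 0.0656i + 0.5141j - 0.6107k


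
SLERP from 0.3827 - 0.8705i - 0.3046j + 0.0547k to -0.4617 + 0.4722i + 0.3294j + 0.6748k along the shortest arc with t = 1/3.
0.4463 - 0.7995i - 0.341j - 0.2127k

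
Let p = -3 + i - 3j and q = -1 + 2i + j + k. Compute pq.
4 - 10i - j + 4k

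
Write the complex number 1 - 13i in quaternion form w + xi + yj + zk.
1 - 13i + 0j + 0k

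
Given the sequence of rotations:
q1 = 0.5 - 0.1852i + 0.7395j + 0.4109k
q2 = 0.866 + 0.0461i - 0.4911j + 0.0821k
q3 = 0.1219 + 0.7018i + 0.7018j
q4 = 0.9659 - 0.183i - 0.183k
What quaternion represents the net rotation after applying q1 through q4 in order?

q2 · q1 = 0.771 - 0.3998i + 0.3607j + 0.34k
q3 · q2 · q1 = 0.1214 + 0.731i + 0.3464j + 0.5752k
q4 · q3 · q2 · q1 = 0.3563 + 0.7472i + 0.3061j + 0.47k
0.3563 + 0.7472i + 0.3061j + 0.47k


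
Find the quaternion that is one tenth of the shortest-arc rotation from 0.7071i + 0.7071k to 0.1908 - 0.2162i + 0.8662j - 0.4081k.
-0.0236 + 0.6908i - 0.1073j + 0.7146k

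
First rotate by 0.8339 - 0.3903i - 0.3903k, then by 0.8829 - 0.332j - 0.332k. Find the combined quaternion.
0.6067 - 0.215i - 0.1473j - 0.751k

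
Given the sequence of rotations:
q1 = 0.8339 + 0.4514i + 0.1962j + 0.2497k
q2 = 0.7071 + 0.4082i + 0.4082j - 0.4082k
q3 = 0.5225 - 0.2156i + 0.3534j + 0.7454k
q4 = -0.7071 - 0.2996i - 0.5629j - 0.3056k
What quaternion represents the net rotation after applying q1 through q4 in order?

q2 · q1 = 0.4272 + 0.8416i + 0.1929j - 0.268k
q3 · q2 · q1 = 0.5363 + 0.1091i + 0.8213j - 0.1606k
q4 · q3 · q2 · q1 = 0.0667 + 0.1036i - 0.9641j - 0.235k
0.0667 + 0.1036i - 0.9641j - 0.235k


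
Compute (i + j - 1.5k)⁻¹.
-0.2353i - 0.2353j + 0.3529k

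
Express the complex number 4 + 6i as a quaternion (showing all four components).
4 + 6i + 0j + 0k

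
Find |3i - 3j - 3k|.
√27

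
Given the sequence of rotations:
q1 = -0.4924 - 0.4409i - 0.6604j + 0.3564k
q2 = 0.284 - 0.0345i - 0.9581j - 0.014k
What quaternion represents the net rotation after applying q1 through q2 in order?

q2 · q1 = -0.7828 - 0.4589i + 0.3027j - 0.2915k
-0.7828 - 0.4589i + 0.3027j - 0.2915k


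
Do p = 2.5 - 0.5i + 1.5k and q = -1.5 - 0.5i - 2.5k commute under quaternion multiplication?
No: pq = -0.25 - 0.5i - 2j - 8.5k ≠ -0.25 - 0.5i + 2j - 8.5k = qp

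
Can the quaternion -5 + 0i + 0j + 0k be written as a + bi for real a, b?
Yes. The quaternion -5 has j- and k-coefficients y = z = 0, so it lies in the complex subalgebra spanned by 1 and i.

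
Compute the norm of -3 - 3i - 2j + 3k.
√31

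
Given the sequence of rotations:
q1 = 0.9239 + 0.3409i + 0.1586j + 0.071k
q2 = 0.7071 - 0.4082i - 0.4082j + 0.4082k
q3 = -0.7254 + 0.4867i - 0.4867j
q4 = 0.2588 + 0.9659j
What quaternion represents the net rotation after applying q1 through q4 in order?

q2 · q1 = 0.8282 - 0.2298i - 0.0969j + 0.5018k
q3 · q2 · q1 = -0.5361 + 0.3256i - 0.577j - 0.523k
q4 · q3 · q2 · q1 = 0.4186 - 0.4209i - 0.6671j - 0.4498k
0.4186 - 0.4209i - 0.6671j - 0.4498k


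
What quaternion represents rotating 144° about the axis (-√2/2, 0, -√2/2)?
0.309 - 0.6725i - 0.6725k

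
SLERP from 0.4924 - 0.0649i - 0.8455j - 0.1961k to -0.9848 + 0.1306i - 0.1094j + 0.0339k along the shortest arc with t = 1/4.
0.7158 - 0.0946i - 0.6696j - 0.1737k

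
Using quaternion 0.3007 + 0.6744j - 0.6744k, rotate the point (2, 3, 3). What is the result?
(0.795, -3.269, -3.269)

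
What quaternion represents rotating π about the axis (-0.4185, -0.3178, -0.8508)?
-0.4185i - 0.3178j - 0.8508k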